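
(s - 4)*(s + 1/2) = s^2 - 7*s/2 - 2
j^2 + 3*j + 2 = (j + 1)*(j + 2)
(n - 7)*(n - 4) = n^2 - 11*n + 28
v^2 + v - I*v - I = (v + 1)*(v - I)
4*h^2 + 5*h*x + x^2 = (h + x)*(4*h + x)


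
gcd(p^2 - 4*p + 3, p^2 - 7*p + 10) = 1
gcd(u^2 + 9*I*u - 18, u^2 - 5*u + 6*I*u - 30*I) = u + 6*I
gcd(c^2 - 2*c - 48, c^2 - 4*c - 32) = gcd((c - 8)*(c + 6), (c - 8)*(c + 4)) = c - 8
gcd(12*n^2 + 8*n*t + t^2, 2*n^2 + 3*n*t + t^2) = 2*n + t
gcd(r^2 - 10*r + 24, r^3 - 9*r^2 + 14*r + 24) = r^2 - 10*r + 24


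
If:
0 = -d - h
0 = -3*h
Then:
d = 0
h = 0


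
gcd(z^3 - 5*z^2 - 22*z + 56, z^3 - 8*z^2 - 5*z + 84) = z - 7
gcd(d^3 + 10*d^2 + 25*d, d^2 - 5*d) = d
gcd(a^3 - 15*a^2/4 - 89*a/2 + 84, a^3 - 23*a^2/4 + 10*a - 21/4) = a - 7/4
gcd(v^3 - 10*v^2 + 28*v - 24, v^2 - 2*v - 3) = 1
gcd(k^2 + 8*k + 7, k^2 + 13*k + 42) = k + 7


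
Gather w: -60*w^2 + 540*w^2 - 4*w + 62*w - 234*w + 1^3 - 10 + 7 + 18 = 480*w^2 - 176*w + 16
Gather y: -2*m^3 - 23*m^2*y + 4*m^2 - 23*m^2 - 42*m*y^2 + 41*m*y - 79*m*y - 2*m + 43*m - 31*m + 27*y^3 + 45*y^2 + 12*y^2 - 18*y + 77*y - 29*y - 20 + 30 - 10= -2*m^3 - 19*m^2 + 10*m + 27*y^3 + y^2*(57 - 42*m) + y*(-23*m^2 - 38*m + 30)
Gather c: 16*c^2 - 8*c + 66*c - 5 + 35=16*c^2 + 58*c + 30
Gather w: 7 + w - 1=w + 6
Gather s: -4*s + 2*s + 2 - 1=1 - 2*s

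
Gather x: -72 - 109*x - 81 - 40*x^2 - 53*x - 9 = -40*x^2 - 162*x - 162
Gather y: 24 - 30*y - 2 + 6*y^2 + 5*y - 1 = 6*y^2 - 25*y + 21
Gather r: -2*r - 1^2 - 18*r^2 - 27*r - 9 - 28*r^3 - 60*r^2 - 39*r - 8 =-28*r^3 - 78*r^2 - 68*r - 18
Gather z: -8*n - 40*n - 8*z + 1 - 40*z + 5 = -48*n - 48*z + 6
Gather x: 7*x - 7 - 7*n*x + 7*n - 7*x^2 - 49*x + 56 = 7*n - 7*x^2 + x*(-7*n - 42) + 49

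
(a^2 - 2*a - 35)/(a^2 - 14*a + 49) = (a + 5)/(a - 7)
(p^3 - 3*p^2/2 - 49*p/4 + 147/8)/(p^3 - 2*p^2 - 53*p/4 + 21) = (p - 7/2)/(p - 4)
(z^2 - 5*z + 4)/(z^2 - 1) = (z - 4)/(z + 1)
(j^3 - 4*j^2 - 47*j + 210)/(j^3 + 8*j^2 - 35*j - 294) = (j - 5)/(j + 7)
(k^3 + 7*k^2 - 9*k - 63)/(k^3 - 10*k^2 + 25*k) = (k^3 + 7*k^2 - 9*k - 63)/(k*(k^2 - 10*k + 25))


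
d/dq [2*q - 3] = 2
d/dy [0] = 0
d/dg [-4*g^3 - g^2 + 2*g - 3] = -12*g^2 - 2*g + 2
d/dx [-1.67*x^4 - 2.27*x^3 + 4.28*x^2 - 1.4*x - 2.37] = -6.68*x^3 - 6.81*x^2 + 8.56*x - 1.4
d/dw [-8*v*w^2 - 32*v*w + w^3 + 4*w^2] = -16*v*w - 32*v + 3*w^2 + 8*w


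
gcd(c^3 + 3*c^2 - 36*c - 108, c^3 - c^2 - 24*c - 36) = c^2 - 3*c - 18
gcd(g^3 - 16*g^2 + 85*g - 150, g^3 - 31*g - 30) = g - 6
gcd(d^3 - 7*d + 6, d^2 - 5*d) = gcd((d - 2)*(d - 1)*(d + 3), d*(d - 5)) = 1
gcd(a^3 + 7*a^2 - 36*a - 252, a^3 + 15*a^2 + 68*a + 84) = a^2 + 13*a + 42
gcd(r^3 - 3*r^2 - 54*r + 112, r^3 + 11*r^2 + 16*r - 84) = r^2 + 5*r - 14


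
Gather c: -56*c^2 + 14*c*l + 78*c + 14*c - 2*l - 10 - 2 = -56*c^2 + c*(14*l + 92) - 2*l - 12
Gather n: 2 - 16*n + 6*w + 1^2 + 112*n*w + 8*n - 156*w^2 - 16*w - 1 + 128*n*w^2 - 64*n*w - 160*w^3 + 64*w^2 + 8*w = n*(128*w^2 + 48*w - 8) - 160*w^3 - 92*w^2 - 2*w + 2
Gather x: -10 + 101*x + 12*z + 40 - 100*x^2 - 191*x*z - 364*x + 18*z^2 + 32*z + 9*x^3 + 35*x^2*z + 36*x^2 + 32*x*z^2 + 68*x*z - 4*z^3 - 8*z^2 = 9*x^3 + x^2*(35*z - 64) + x*(32*z^2 - 123*z - 263) - 4*z^3 + 10*z^2 + 44*z + 30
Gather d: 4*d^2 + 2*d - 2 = 4*d^2 + 2*d - 2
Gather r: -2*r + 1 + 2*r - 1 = 0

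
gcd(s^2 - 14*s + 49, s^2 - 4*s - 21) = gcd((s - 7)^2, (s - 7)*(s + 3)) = s - 7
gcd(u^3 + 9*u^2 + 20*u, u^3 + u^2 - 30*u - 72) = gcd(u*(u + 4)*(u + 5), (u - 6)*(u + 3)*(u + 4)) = u + 4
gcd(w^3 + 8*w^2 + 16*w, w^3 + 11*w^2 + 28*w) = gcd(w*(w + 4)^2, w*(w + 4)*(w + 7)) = w^2 + 4*w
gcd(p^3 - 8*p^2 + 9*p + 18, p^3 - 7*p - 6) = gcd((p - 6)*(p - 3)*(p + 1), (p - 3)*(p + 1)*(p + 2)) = p^2 - 2*p - 3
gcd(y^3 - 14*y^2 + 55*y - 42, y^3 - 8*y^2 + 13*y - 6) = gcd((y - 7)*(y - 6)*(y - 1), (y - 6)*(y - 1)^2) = y^2 - 7*y + 6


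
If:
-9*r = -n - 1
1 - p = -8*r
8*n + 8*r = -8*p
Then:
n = -1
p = 1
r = 0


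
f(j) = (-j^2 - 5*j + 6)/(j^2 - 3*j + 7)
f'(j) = (3 - 2*j)*(-j^2 - 5*j + 6)/(j^2 - 3*j + 7)^2 + (-2*j - 5)/(j^2 - 3*j + 7)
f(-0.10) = 0.89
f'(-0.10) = -0.27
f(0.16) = 0.79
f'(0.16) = -0.49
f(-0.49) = 0.94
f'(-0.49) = -0.03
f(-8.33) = -0.21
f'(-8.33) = 0.07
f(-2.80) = 0.52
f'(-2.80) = 0.22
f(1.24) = -0.36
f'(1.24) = -1.59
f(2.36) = -2.07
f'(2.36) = -1.12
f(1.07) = -0.10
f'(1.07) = -1.46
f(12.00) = -1.72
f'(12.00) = 0.06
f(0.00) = 0.86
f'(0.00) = -0.35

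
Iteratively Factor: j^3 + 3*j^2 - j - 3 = (j + 1)*(j^2 + 2*j - 3) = (j - 1)*(j + 1)*(j + 3)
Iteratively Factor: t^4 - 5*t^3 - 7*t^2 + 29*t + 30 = (t - 5)*(t^3 - 7*t - 6) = (t - 5)*(t - 3)*(t^2 + 3*t + 2) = (t - 5)*(t - 3)*(t + 2)*(t + 1)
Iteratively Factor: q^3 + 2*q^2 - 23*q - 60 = (q - 5)*(q^2 + 7*q + 12) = (q - 5)*(q + 3)*(q + 4)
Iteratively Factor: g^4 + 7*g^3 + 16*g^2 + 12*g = (g + 2)*(g^3 + 5*g^2 + 6*g) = (g + 2)^2*(g^2 + 3*g) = g*(g + 2)^2*(g + 3)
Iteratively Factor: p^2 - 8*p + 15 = (p - 3)*(p - 5)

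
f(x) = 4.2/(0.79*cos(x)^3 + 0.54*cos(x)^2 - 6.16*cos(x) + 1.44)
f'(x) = 4.2*(2.37*sin(x)*cos(x)^2 + 1.08*sin(x)*cos(x) - 6.16*sin(x))/(0.79*cos(x)^3 + 0.54*cos(x)^2 - 6.16*cos(x) + 1.44)^2 = (9.954*cos(x)^2 + 4.536*cos(x) - 25.872)*sin(x)/(0.79*cos(x)^3 + 0.54*cos(x)^2 - 6.16*cos(x) + 1.44)^2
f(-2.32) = 0.75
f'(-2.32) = 0.56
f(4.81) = 4.97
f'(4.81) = 35.27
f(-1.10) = -3.59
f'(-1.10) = 14.19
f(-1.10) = -3.59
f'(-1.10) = 14.19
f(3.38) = 0.58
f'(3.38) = 0.09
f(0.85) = -1.94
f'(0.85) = -2.98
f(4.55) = 1.72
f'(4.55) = 4.34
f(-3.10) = 0.57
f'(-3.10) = 0.02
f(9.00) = 0.61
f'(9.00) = -0.19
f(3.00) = 0.58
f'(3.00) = -0.05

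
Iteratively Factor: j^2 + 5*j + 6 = (j + 2)*(j + 3)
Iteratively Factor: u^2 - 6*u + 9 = (u - 3)*(u - 3)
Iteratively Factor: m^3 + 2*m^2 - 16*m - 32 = (m + 4)*(m^2 - 2*m - 8) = (m - 4)*(m + 4)*(m + 2)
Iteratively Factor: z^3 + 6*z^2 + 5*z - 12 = (z + 4)*(z^2 + 2*z - 3) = (z - 1)*(z + 4)*(z + 3)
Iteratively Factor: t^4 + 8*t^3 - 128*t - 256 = (t + 4)*(t^3 + 4*t^2 - 16*t - 64) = (t + 4)^2*(t^2 - 16) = (t - 4)*(t + 4)^2*(t + 4)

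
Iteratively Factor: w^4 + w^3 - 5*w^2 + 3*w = (w + 3)*(w^3 - 2*w^2 + w) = w*(w + 3)*(w^2 - 2*w + 1) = w*(w - 1)*(w + 3)*(w - 1)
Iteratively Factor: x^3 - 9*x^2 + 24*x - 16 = (x - 4)*(x^2 - 5*x + 4) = (x - 4)*(x - 1)*(x - 4)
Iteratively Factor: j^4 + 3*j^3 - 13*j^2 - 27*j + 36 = (j + 4)*(j^3 - j^2 - 9*j + 9) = (j + 3)*(j + 4)*(j^2 - 4*j + 3) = (j - 1)*(j + 3)*(j + 4)*(j - 3)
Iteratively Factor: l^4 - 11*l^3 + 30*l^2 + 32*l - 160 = (l + 2)*(l^3 - 13*l^2 + 56*l - 80) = (l - 4)*(l + 2)*(l^2 - 9*l + 20) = (l - 5)*(l - 4)*(l + 2)*(l - 4)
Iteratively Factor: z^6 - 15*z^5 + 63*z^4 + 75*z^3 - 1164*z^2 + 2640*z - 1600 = (z + 4)*(z^5 - 19*z^4 + 139*z^3 - 481*z^2 + 760*z - 400) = (z - 1)*(z + 4)*(z^4 - 18*z^3 + 121*z^2 - 360*z + 400) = (z - 5)*(z - 1)*(z + 4)*(z^3 - 13*z^2 + 56*z - 80) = (z - 5)^2*(z - 1)*(z + 4)*(z^2 - 8*z + 16) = (z - 5)^2*(z - 4)*(z - 1)*(z + 4)*(z - 4)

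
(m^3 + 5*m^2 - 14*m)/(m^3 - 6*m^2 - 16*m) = (-m^2 - 5*m + 14)/(-m^2 + 6*m + 16)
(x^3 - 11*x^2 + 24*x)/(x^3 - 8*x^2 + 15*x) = (x - 8)/(x - 5)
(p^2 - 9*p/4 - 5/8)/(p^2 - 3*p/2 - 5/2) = (p + 1/4)/(p + 1)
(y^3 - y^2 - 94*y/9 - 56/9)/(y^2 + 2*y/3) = y - 5/3 - 28/(3*y)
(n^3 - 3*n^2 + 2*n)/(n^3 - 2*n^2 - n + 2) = n/(n + 1)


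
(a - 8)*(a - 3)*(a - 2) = a^3 - 13*a^2 + 46*a - 48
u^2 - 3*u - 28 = (u - 7)*(u + 4)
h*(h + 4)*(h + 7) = h^3 + 11*h^2 + 28*h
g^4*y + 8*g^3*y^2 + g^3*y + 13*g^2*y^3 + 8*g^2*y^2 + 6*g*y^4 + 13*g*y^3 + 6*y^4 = (g + y)^2*(g + 6*y)*(g*y + y)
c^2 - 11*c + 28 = (c - 7)*(c - 4)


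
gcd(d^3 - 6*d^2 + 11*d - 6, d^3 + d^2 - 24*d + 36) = d^2 - 5*d + 6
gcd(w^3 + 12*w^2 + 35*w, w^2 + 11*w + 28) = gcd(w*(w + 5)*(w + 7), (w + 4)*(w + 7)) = w + 7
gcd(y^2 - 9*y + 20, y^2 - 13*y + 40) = y - 5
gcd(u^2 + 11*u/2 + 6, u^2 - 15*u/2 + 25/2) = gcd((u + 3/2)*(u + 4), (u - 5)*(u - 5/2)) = 1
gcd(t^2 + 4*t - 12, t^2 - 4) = t - 2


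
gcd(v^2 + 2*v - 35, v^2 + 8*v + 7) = v + 7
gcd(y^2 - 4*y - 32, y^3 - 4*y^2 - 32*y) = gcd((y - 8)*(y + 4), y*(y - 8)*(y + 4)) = y^2 - 4*y - 32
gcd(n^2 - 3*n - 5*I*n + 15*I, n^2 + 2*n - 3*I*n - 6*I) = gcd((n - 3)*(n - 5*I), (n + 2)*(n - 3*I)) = 1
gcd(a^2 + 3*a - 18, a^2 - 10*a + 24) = 1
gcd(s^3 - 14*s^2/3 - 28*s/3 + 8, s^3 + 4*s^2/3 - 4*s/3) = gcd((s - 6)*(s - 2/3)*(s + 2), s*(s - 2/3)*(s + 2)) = s^2 + 4*s/3 - 4/3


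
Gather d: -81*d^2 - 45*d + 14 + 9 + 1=-81*d^2 - 45*d + 24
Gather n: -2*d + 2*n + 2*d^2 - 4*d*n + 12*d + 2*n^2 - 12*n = 2*d^2 + 10*d + 2*n^2 + n*(-4*d - 10)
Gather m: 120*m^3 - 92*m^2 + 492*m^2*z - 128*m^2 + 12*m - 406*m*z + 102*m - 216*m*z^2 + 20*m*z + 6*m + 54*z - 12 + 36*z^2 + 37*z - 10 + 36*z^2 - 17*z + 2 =120*m^3 + m^2*(492*z - 220) + m*(-216*z^2 - 386*z + 120) + 72*z^2 + 74*z - 20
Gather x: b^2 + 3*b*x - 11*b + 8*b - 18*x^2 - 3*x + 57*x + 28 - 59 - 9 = b^2 - 3*b - 18*x^2 + x*(3*b + 54) - 40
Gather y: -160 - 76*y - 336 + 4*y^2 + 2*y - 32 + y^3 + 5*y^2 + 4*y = y^3 + 9*y^2 - 70*y - 528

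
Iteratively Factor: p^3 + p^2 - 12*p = (p + 4)*(p^2 - 3*p) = (p - 3)*(p + 4)*(p)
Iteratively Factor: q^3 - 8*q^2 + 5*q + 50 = (q + 2)*(q^2 - 10*q + 25) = (q - 5)*(q + 2)*(q - 5)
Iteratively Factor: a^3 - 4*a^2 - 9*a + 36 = (a - 4)*(a^2 - 9) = (a - 4)*(a - 3)*(a + 3)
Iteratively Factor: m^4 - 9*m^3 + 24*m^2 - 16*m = (m - 4)*(m^3 - 5*m^2 + 4*m) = (m - 4)^2*(m^2 - m) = (m - 4)^2*(m - 1)*(m)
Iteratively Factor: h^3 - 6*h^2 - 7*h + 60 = (h - 4)*(h^2 - 2*h - 15) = (h - 4)*(h + 3)*(h - 5)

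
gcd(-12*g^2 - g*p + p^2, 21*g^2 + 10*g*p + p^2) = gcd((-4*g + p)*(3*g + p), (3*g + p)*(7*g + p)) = 3*g + p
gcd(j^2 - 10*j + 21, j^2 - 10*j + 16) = 1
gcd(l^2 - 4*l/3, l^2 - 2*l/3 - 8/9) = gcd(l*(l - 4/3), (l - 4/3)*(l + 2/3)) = l - 4/3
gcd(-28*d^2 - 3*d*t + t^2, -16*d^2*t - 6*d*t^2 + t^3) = 1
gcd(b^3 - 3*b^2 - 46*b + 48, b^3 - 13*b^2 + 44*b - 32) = b^2 - 9*b + 8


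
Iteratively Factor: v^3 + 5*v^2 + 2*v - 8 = (v + 2)*(v^2 + 3*v - 4) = (v - 1)*(v + 2)*(v + 4)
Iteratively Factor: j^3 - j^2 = (j)*(j^2 - j) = j*(j - 1)*(j)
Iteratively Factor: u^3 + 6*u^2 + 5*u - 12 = (u + 4)*(u^2 + 2*u - 3) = (u + 3)*(u + 4)*(u - 1)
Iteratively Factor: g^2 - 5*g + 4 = (g - 1)*(g - 4)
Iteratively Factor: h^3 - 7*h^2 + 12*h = (h - 4)*(h^2 - 3*h) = (h - 4)*(h - 3)*(h)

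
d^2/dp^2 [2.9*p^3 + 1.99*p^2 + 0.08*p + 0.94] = 17.4*p + 3.98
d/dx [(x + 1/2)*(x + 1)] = 2*x + 3/2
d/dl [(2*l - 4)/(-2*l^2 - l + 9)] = 2*(-2*l^2 - l + (l - 2)*(4*l + 1) + 9)/(2*l^2 + l - 9)^2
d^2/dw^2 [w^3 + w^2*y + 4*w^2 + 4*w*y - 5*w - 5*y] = 6*w + 2*y + 8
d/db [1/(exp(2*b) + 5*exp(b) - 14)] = (-2*exp(b) - 5)*exp(b)/(exp(2*b) + 5*exp(b) - 14)^2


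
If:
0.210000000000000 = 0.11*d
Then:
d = 1.91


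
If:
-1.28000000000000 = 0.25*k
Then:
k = -5.12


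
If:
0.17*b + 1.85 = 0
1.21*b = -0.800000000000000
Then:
No Solution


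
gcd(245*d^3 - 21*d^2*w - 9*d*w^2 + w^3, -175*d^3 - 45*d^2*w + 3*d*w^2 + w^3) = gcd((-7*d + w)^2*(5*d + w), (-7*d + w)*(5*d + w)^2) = -35*d^2 - 2*d*w + w^2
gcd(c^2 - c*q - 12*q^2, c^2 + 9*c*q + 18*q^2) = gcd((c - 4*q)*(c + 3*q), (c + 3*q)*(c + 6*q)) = c + 3*q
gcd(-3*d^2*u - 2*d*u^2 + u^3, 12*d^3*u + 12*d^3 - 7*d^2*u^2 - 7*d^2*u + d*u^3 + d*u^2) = -3*d + u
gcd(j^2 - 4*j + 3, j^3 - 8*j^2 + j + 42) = j - 3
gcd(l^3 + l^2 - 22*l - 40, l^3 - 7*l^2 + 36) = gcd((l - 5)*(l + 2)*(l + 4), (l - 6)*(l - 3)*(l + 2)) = l + 2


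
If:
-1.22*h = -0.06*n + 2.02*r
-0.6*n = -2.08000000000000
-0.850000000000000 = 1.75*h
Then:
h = -0.49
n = 3.47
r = 0.40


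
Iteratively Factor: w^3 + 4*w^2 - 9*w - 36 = (w + 3)*(w^2 + w - 12) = (w + 3)*(w + 4)*(w - 3)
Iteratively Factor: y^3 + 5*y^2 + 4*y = (y)*(y^2 + 5*y + 4) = y*(y + 4)*(y + 1)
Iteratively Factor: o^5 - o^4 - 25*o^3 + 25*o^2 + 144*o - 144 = (o - 3)*(o^4 + 2*o^3 - 19*o^2 - 32*o + 48) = (o - 3)*(o + 3)*(o^3 - o^2 - 16*o + 16) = (o - 3)*(o + 3)*(o + 4)*(o^2 - 5*o + 4) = (o - 3)*(o - 1)*(o + 3)*(o + 4)*(o - 4)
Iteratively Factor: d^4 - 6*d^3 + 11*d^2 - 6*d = (d)*(d^3 - 6*d^2 + 11*d - 6) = d*(d - 2)*(d^2 - 4*d + 3) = d*(d - 2)*(d - 1)*(d - 3)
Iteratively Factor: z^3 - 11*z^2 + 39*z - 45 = (z - 3)*(z^2 - 8*z + 15) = (z - 5)*(z - 3)*(z - 3)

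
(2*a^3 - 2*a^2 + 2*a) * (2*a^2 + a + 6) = 4*a^5 - 2*a^4 + 14*a^3 - 10*a^2 + 12*a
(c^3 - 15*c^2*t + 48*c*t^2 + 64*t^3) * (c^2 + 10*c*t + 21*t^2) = c^5 - 5*c^4*t - 81*c^3*t^2 + 229*c^2*t^3 + 1648*c*t^4 + 1344*t^5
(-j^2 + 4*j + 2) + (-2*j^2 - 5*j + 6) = -3*j^2 - j + 8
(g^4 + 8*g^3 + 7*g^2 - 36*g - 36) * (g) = g^5 + 8*g^4 + 7*g^3 - 36*g^2 - 36*g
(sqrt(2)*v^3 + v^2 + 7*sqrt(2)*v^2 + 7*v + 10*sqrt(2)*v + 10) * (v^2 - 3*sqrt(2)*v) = sqrt(2)*v^5 - 5*v^4 + 7*sqrt(2)*v^4 - 35*v^3 + 7*sqrt(2)*v^3 - 50*v^2 - 21*sqrt(2)*v^2 - 30*sqrt(2)*v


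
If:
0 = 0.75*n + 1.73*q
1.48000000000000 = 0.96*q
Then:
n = -3.56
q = 1.54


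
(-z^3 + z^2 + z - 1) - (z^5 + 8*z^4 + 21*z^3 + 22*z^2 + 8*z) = -z^5 - 8*z^4 - 22*z^3 - 21*z^2 - 7*z - 1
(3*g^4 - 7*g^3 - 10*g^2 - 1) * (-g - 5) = -3*g^5 - 8*g^4 + 45*g^3 + 50*g^2 + g + 5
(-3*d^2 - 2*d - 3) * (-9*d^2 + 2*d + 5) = 27*d^4 + 12*d^3 + 8*d^2 - 16*d - 15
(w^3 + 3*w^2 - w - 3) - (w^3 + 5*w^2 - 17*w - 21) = -2*w^2 + 16*w + 18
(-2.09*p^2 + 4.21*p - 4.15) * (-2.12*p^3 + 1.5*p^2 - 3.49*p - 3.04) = 4.4308*p^5 - 12.0602*p^4 + 22.4071*p^3 - 14.5643*p^2 + 1.6851*p + 12.616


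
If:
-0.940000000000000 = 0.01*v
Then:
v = -94.00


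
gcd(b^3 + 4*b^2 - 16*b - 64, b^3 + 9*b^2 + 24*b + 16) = b^2 + 8*b + 16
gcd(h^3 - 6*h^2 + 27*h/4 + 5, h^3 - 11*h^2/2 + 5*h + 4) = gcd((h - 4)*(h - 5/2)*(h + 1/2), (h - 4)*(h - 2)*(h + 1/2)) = h^2 - 7*h/2 - 2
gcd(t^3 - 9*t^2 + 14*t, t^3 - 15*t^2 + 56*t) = t^2 - 7*t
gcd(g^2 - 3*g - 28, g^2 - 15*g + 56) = g - 7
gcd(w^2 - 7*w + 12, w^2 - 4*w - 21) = 1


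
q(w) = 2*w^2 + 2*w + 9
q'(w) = 4*w + 2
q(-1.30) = 9.78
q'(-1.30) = -3.20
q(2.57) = 27.35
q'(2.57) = 12.28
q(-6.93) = 91.19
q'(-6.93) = -25.72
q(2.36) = 24.86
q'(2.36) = 11.44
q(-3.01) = 21.10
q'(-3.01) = -10.04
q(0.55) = 10.70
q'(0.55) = 4.20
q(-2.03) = 13.18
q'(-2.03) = -6.12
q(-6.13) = 71.89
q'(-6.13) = -22.52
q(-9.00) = 153.00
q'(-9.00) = -34.00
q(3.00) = 33.00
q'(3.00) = 14.00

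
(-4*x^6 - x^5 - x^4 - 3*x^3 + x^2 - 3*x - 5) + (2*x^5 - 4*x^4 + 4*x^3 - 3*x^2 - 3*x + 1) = -4*x^6 + x^5 - 5*x^4 + x^3 - 2*x^2 - 6*x - 4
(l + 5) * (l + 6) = l^2 + 11*l + 30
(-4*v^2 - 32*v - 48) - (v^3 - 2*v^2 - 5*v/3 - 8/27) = -v^3 - 2*v^2 - 91*v/3 - 1288/27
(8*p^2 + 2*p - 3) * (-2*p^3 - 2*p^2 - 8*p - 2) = -16*p^5 - 20*p^4 - 62*p^3 - 26*p^2 + 20*p + 6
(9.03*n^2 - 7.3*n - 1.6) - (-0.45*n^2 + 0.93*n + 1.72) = 9.48*n^2 - 8.23*n - 3.32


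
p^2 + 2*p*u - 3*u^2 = (p - u)*(p + 3*u)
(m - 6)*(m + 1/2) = m^2 - 11*m/2 - 3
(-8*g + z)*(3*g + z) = -24*g^2 - 5*g*z + z^2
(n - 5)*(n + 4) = n^2 - n - 20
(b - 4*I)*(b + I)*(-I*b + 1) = -I*b^3 - 2*b^2 - 7*I*b + 4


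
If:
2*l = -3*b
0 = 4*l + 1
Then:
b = 1/6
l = -1/4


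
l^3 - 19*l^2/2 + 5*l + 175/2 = (l - 7)*(l - 5)*(l + 5/2)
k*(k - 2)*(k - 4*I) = k^3 - 2*k^2 - 4*I*k^2 + 8*I*k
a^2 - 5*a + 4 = (a - 4)*(a - 1)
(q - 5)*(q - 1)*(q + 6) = q^3 - 31*q + 30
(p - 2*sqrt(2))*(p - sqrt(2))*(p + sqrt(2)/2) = p^3 - 5*sqrt(2)*p^2/2 + p + 2*sqrt(2)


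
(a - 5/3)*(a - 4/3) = a^2 - 3*a + 20/9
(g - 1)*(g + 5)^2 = g^3 + 9*g^2 + 15*g - 25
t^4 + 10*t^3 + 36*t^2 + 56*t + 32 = (t + 2)^3*(t + 4)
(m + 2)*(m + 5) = m^2 + 7*m + 10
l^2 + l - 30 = (l - 5)*(l + 6)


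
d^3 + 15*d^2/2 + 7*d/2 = d*(d + 1/2)*(d + 7)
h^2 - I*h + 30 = (h - 6*I)*(h + 5*I)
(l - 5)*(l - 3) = l^2 - 8*l + 15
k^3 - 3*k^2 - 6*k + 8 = (k - 4)*(k - 1)*(k + 2)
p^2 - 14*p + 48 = (p - 8)*(p - 6)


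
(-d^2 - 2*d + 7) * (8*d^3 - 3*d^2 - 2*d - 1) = -8*d^5 - 13*d^4 + 64*d^3 - 16*d^2 - 12*d - 7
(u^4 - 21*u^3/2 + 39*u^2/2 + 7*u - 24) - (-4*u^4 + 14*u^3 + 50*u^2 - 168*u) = 5*u^4 - 49*u^3/2 - 61*u^2/2 + 175*u - 24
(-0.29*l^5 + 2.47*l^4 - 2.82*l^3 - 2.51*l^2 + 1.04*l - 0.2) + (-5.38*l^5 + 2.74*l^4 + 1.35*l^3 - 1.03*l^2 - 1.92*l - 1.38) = -5.67*l^5 + 5.21*l^4 - 1.47*l^3 - 3.54*l^2 - 0.88*l - 1.58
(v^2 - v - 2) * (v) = v^3 - v^2 - 2*v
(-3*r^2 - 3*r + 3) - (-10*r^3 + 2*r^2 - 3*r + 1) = 10*r^3 - 5*r^2 + 2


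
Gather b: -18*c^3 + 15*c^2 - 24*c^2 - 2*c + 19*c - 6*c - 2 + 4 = -18*c^3 - 9*c^2 + 11*c + 2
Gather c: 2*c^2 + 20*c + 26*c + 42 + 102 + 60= 2*c^2 + 46*c + 204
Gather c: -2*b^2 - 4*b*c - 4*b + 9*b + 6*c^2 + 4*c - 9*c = -2*b^2 + 5*b + 6*c^2 + c*(-4*b - 5)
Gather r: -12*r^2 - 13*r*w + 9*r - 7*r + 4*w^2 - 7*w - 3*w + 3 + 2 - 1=-12*r^2 + r*(2 - 13*w) + 4*w^2 - 10*w + 4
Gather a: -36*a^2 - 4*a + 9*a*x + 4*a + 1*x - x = -36*a^2 + 9*a*x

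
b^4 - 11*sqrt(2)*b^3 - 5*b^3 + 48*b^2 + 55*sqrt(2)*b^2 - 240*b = b*(b - 5)*(b - 8*sqrt(2))*(b - 3*sqrt(2))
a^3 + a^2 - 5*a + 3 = (a - 1)^2*(a + 3)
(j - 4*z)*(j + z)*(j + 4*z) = j^3 + j^2*z - 16*j*z^2 - 16*z^3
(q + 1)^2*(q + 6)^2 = q^4 + 14*q^3 + 61*q^2 + 84*q + 36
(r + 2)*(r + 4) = r^2 + 6*r + 8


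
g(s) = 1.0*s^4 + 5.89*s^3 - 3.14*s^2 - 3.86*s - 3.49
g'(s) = 4.0*s^3 + 17.67*s^2 - 6.28*s - 3.86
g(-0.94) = -6.75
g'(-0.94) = 14.33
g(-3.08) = -103.49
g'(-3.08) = 66.23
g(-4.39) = -173.97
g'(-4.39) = 25.83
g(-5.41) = -150.51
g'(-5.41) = -86.08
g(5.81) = 2162.73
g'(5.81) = 1340.62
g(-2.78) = -83.84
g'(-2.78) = 64.22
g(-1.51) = -19.90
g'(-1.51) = 32.14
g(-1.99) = -38.98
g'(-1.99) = 47.09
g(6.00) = 2428.55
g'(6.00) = 1458.58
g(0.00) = -3.49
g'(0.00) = -3.86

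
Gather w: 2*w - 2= 2*w - 2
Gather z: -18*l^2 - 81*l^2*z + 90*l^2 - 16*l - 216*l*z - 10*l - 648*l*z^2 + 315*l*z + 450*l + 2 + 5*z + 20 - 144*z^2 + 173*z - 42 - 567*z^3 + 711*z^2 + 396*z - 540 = 72*l^2 + 424*l - 567*z^3 + z^2*(567 - 648*l) + z*(-81*l^2 + 99*l + 574) - 560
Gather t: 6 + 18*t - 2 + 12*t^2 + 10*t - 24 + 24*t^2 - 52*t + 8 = 36*t^2 - 24*t - 12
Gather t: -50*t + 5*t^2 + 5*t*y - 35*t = 5*t^2 + t*(5*y - 85)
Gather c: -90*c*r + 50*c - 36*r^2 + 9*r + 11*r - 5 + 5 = c*(50 - 90*r) - 36*r^2 + 20*r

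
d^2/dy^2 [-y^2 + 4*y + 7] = -2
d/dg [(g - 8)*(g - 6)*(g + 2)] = 3*g^2 - 24*g + 20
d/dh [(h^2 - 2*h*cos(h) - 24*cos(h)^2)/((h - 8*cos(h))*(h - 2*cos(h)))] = 8*(-h^3*sin(h) + 5*h^2*sin(2*h) - h^2*cos(h) - 34*h*sin(h)*cos(h)^2 + 10*h*cos(h)^2 - 34*cos(h)^3)/((h - 8*cos(h))^2*(h - 2*cos(h))^2)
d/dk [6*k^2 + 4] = 12*k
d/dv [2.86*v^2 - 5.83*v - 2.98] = 5.72*v - 5.83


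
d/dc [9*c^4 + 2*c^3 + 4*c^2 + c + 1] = 36*c^3 + 6*c^2 + 8*c + 1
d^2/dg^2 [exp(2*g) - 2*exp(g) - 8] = (4*exp(g) - 2)*exp(g)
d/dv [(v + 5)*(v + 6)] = 2*v + 11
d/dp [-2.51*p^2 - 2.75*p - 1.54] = -5.02*p - 2.75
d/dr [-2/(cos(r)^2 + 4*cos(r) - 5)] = -4*(cos(r) + 2)*sin(r)/(cos(r)^2 + 4*cos(r) - 5)^2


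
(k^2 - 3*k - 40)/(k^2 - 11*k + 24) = (k + 5)/(k - 3)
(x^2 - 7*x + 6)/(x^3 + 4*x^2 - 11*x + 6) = (x - 6)/(x^2 + 5*x - 6)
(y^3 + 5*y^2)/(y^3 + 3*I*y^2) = (y + 5)/(y + 3*I)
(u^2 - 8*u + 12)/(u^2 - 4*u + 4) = (u - 6)/(u - 2)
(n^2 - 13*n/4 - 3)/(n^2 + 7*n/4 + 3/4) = (n - 4)/(n + 1)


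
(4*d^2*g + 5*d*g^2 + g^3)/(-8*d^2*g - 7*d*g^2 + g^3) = (-4*d - g)/(8*d - g)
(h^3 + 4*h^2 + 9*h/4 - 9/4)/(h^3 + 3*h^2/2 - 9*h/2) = (4*h^2 + 4*h - 3)/(2*h*(2*h - 3))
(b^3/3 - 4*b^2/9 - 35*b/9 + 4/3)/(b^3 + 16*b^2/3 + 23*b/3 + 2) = (3*b^2 - 13*b + 4)/(3*(3*b^2 + 7*b + 2))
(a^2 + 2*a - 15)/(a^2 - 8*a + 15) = (a + 5)/(a - 5)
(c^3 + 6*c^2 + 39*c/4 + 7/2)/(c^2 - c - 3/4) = (2*c^2 + 11*c + 14)/(2*c - 3)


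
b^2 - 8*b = b*(b - 8)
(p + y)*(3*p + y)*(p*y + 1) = 3*p^3*y + 4*p^2*y^2 + 3*p^2 + p*y^3 + 4*p*y + y^2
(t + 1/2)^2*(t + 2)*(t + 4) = t^4 + 7*t^3 + 57*t^2/4 + 19*t/2 + 2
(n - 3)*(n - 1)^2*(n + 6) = n^4 + n^3 - 23*n^2 + 39*n - 18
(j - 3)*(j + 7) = j^2 + 4*j - 21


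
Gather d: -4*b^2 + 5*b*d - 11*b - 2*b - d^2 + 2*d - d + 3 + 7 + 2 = -4*b^2 - 13*b - d^2 + d*(5*b + 1) + 12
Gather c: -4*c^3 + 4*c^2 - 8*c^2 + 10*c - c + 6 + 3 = -4*c^3 - 4*c^2 + 9*c + 9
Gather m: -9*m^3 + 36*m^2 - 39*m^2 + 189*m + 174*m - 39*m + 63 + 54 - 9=-9*m^3 - 3*m^2 + 324*m + 108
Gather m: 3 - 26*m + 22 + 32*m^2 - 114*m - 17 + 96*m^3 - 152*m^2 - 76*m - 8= 96*m^3 - 120*m^2 - 216*m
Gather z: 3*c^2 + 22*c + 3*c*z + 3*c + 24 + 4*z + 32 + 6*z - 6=3*c^2 + 25*c + z*(3*c + 10) + 50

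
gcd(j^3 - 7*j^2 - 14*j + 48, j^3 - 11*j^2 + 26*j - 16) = j^2 - 10*j + 16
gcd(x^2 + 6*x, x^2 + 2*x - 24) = x + 6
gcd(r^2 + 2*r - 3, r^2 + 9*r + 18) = r + 3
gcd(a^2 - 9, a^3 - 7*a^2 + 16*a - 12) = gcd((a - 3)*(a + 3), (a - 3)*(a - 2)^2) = a - 3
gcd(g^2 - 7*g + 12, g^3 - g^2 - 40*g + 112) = g - 4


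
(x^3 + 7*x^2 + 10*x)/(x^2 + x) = (x^2 + 7*x + 10)/(x + 1)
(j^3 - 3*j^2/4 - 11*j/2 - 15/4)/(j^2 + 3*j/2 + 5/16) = 4*(j^2 - 2*j - 3)/(4*j + 1)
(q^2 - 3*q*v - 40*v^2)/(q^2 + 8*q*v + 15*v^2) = (q - 8*v)/(q + 3*v)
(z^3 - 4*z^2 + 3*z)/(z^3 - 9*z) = (z - 1)/(z + 3)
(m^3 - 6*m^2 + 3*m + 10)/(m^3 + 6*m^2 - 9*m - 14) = (m - 5)/(m + 7)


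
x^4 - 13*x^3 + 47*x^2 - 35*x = x*(x - 7)*(x - 5)*(x - 1)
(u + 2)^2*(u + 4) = u^3 + 8*u^2 + 20*u + 16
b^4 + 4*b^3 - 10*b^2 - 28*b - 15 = (b - 3)*(b + 1)^2*(b + 5)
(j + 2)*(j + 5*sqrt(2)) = j^2 + 2*j + 5*sqrt(2)*j + 10*sqrt(2)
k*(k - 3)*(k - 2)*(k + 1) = k^4 - 4*k^3 + k^2 + 6*k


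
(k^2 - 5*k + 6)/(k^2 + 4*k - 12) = (k - 3)/(k + 6)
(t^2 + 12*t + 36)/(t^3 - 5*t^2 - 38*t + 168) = (t + 6)/(t^2 - 11*t + 28)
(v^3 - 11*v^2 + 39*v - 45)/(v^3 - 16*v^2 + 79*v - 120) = (v - 3)/(v - 8)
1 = 1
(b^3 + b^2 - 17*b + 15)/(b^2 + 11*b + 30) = (b^2 - 4*b + 3)/(b + 6)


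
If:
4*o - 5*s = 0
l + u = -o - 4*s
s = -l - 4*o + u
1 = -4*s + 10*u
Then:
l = 45/2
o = -5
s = -4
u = -3/2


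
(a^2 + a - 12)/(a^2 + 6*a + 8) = (a - 3)/(a + 2)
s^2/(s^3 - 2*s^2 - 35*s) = s/(s^2 - 2*s - 35)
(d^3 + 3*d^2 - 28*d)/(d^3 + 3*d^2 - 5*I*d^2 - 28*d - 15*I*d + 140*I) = d/(d - 5*I)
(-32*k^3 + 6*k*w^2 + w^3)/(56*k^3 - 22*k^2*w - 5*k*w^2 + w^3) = (4*k + w)/(-7*k + w)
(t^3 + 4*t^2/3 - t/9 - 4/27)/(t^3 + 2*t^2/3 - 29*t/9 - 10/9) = (9*t^2 + 9*t - 4)/(3*(3*t^2 + t - 10))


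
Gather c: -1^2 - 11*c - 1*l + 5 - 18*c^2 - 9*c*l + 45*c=-18*c^2 + c*(34 - 9*l) - l + 4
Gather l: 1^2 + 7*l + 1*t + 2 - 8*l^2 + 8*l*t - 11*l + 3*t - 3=-8*l^2 + l*(8*t - 4) + 4*t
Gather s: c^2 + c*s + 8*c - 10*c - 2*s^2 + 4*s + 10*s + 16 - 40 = c^2 - 2*c - 2*s^2 + s*(c + 14) - 24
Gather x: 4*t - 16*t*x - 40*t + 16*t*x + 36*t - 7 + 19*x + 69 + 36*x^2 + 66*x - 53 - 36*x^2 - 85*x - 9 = 0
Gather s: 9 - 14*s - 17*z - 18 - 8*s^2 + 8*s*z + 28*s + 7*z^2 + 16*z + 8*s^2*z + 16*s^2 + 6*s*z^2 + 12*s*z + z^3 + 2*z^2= s^2*(8*z + 8) + s*(6*z^2 + 20*z + 14) + z^3 + 9*z^2 - z - 9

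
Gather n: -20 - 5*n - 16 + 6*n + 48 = n + 12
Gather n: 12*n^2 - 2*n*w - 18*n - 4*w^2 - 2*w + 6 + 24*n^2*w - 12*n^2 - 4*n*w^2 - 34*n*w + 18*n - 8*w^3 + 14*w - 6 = 24*n^2*w + n*(-4*w^2 - 36*w) - 8*w^3 - 4*w^2 + 12*w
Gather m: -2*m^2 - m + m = -2*m^2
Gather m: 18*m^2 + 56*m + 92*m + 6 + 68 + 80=18*m^2 + 148*m + 154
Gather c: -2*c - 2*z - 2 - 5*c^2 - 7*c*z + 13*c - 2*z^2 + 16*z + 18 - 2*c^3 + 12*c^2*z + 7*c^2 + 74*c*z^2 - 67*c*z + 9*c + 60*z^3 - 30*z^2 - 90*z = -2*c^3 + c^2*(12*z + 2) + c*(74*z^2 - 74*z + 20) + 60*z^3 - 32*z^2 - 76*z + 16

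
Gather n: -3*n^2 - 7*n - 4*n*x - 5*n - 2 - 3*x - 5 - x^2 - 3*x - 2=-3*n^2 + n*(-4*x - 12) - x^2 - 6*x - 9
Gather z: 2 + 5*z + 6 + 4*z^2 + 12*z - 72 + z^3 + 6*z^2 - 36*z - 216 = z^3 + 10*z^2 - 19*z - 280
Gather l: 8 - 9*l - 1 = 7 - 9*l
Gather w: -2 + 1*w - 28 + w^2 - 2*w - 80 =w^2 - w - 110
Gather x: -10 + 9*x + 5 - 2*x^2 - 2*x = -2*x^2 + 7*x - 5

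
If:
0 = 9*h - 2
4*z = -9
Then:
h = 2/9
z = -9/4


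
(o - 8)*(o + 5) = o^2 - 3*o - 40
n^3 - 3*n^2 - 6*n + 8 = (n - 4)*(n - 1)*(n + 2)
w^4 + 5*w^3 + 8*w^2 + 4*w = w*(w + 1)*(w + 2)^2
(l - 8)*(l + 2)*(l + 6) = l^3 - 52*l - 96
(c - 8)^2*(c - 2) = c^3 - 18*c^2 + 96*c - 128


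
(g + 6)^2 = g^2 + 12*g + 36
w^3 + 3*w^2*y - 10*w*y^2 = w*(w - 2*y)*(w + 5*y)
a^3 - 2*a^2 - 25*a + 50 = (a - 5)*(a - 2)*(a + 5)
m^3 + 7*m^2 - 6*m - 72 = (m - 3)*(m + 4)*(m + 6)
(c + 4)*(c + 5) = c^2 + 9*c + 20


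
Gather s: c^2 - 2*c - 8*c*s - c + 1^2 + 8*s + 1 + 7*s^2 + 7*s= c^2 - 3*c + 7*s^2 + s*(15 - 8*c) + 2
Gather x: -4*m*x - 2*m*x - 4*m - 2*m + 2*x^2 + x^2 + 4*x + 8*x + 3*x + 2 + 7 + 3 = -6*m + 3*x^2 + x*(15 - 6*m) + 12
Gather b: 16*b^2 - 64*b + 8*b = 16*b^2 - 56*b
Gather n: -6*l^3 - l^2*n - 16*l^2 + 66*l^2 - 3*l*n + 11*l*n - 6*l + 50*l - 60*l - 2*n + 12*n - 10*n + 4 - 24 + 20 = -6*l^3 + 50*l^2 - 16*l + n*(-l^2 + 8*l)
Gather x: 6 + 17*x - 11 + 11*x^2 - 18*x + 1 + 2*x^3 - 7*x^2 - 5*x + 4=2*x^3 + 4*x^2 - 6*x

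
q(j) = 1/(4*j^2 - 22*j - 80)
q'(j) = (22 - 8*j)/(4*j^2 - 22*j - 80)^2 = (11 - 4*j)/(2*(-2*j^2 + 11*j + 40)^2)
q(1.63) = -0.01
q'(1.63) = 0.00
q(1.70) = -0.01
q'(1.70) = 0.00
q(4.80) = -0.01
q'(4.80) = -0.00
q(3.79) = -0.01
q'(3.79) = -0.00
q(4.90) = -0.01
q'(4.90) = -0.00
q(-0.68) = -0.02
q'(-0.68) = 0.01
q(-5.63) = 0.01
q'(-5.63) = 0.00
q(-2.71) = 0.11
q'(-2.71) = 0.54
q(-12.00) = 0.00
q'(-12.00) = 0.00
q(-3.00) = 0.05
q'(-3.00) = 0.10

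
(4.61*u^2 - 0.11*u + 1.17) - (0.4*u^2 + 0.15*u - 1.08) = 4.21*u^2 - 0.26*u + 2.25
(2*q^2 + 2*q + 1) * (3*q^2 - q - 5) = 6*q^4 + 4*q^3 - 9*q^2 - 11*q - 5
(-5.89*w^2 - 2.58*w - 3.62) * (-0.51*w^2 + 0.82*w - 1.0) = 3.0039*w^4 - 3.514*w^3 + 5.6206*w^2 - 0.3884*w + 3.62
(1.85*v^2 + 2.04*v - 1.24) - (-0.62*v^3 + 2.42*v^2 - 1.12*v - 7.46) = 0.62*v^3 - 0.57*v^2 + 3.16*v + 6.22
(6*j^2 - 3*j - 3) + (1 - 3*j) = 6*j^2 - 6*j - 2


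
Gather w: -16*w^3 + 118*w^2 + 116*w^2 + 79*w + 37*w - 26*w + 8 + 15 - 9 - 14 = -16*w^3 + 234*w^2 + 90*w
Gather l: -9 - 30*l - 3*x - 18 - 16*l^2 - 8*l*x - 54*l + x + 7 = -16*l^2 + l*(-8*x - 84) - 2*x - 20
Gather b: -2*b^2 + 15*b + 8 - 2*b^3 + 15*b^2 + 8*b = -2*b^3 + 13*b^2 + 23*b + 8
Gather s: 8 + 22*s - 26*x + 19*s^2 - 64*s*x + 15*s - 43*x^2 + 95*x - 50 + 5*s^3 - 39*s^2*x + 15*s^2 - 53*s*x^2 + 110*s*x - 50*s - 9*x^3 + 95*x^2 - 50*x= 5*s^3 + s^2*(34 - 39*x) + s*(-53*x^2 + 46*x - 13) - 9*x^3 + 52*x^2 + 19*x - 42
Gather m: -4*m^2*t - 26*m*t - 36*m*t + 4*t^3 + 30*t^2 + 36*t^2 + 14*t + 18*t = -4*m^2*t - 62*m*t + 4*t^3 + 66*t^2 + 32*t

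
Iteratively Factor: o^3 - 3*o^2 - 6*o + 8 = (o - 4)*(o^2 + o - 2) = (o - 4)*(o - 1)*(o + 2)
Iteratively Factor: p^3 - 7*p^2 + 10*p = (p - 2)*(p^2 - 5*p) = p*(p - 2)*(p - 5)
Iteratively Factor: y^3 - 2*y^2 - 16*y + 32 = (y + 4)*(y^2 - 6*y + 8) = (y - 4)*(y + 4)*(y - 2)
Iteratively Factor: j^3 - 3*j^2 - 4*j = (j)*(j^2 - 3*j - 4) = j*(j + 1)*(j - 4)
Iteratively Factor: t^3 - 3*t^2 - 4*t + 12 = (t - 2)*(t^2 - t - 6) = (t - 3)*(t - 2)*(t + 2)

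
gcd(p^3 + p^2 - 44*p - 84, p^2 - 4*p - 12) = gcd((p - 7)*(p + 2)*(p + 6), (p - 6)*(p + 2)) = p + 2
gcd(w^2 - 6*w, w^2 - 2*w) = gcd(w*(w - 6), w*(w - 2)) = w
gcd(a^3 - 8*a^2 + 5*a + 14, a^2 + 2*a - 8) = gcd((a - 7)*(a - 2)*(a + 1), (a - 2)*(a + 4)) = a - 2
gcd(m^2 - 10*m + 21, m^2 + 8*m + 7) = 1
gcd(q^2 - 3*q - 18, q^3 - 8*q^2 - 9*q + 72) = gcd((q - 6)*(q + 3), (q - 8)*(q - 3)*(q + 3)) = q + 3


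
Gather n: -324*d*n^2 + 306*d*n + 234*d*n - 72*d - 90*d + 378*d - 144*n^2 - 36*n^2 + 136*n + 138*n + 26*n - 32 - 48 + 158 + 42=216*d + n^2*(-324*d - 180) + n*(540*d + 300) + 120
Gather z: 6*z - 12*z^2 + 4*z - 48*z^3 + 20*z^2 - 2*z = -48*z^3 + 8*z^2 + 8*z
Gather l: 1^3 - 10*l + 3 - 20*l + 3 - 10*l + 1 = 8 - 40*l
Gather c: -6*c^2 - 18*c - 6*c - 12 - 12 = -6*c^2 - 24*c - 24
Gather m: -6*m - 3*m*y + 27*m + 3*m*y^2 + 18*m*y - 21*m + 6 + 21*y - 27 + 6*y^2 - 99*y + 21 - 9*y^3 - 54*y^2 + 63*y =m*(3*y^2 + 15*y) - 9*y^3 - 48*y^2 - 15*y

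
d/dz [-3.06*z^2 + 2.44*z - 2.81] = 2.44 - 6.12*z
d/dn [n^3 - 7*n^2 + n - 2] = 3*n^2 - 14*n + 1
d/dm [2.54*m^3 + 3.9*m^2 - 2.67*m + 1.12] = 7.62*m^2 + 7.8*m - 2.67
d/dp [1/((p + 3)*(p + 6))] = (-2*p - 9)/(p^4 + 18*p^3 + 117*p^2 + 324*p + 324)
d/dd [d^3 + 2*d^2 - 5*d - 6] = 3*d^2 + 4*d - 5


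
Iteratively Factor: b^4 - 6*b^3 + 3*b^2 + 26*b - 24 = (b - 4)*(b^3 - 2*b^2 - 5*b + 6) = (b - 4)*(b - 3)*(b^2 + b - 2) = (b - 4)*(b - 3)*(b + 2)*(b - 1)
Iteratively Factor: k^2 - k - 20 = (k + 4)*(k - 5)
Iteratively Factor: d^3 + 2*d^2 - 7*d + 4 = (d - 1)*(d^2 + 3*d - 4) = (d - 1)*(d + 4)*(d - 1)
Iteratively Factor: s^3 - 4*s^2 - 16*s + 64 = (s - 4)*(s^2 - 16) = (s - 4)*(s + 4)*(s - 4)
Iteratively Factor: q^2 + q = (q)*(q + 1)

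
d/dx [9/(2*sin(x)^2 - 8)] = -9*sin(x)*cos(x)/(sin(x)^2 - 4)^2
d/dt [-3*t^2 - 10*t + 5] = -6*t - 10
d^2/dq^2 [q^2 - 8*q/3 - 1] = 2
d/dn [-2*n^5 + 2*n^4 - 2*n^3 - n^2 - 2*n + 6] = -10*n^4 + 8*n^3 - 6*n^2 - 2*n - 2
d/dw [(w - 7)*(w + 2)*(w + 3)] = 3*w^2 - 4*w - 29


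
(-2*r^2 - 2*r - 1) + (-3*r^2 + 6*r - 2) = -5*r^2 + 4*r - 3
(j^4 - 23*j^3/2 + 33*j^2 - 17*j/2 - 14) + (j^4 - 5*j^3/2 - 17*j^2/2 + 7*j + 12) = 2*j^4 - 14*j^3 + 49*j^2/2 - 3*j/2 - 2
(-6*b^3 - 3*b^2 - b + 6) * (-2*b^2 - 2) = 12*b^5 + 6*b^4 + 14*b^3 - 6*b^2 + 2*b - 12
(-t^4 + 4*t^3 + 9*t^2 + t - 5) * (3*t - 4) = -3*t^5 + 16*t^4 + 11*t^3 - 33*t^2 - 19*t + 20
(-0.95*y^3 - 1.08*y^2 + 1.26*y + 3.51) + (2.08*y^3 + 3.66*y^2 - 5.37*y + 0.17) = 1.13*y^3 + 2.58*y^2 - 4.11*y + 3.68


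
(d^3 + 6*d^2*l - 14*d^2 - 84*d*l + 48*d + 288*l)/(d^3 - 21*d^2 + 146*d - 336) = (d + 6*l)/(d - 7)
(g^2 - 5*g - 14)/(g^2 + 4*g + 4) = (g - 7)/(g + 2)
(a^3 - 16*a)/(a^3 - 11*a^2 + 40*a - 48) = a*(a + 4)/(a^2 - 7*a + 12)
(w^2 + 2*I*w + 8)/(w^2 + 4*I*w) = (w - 2*I)/w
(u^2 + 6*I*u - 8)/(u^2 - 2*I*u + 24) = (u + 2*I)/(u - 6*I)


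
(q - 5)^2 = q^2 - 10*q + 25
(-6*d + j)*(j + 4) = -6*d*j - 24*d + j^2 + 4*j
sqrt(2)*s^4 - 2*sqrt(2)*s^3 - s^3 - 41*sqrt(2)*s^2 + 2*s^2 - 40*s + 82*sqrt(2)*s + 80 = (s - 2)*(s - 5*sqrt(2))*(s + 4*sqrt(2))*(sqrt(2)*s + 1)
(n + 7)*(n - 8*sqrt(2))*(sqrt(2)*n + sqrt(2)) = sqrt(2)*n^3 - 16*n^2 + 8*sqrt(2)*n^2 - 128*n + 7*sqrt(2)*n - 112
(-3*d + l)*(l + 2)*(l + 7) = -3*d*l^2 - 27*d*l - 42*d + l^3 + 9*l^2 + 14*l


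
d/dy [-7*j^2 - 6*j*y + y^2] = -6*j + 2*y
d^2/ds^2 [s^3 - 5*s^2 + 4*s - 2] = 6*s - 10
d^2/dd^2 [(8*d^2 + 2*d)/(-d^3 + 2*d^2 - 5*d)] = 4*(-4*d^3 - 3*d^2 + 66*d - 39)/(d^6 - 6*d^5 + 27*d^4 - 68*d^3 + 135*d^2 - 150*d + 125)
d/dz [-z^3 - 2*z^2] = z*(-3*z - 4)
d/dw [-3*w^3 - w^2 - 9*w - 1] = -9*w^2 - 2*w - 9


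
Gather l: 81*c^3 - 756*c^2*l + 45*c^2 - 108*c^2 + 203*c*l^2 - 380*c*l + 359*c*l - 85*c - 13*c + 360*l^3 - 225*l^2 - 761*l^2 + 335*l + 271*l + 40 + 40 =81*c^3 - 63*c^2 - 98*c + 360*l^3 + l^2*(203*c - 986) + l*(-756*c^2 - 21*c + 606) + 80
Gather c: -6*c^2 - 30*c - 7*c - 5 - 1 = -6*c^2 - 37*c - 6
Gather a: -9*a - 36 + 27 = -9*a - 9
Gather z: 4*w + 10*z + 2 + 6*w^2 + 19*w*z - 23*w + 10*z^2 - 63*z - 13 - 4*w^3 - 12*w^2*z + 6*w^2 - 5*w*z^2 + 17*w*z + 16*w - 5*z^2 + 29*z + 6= -4*w^3 + 12*w^2 - 3*w + z^2*(5 - 5*w) + z*(-12*w^2 + 36*w - 24) - 5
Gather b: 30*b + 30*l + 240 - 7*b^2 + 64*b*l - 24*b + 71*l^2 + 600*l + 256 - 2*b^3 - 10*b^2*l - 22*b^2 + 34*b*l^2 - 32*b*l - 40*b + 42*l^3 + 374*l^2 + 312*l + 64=-2*b^3 + b^2*(-10*l - 29) + b*(34*l^2 + 32*l - 34) + 42*l^3 + 445*l^2 + 942*l + 560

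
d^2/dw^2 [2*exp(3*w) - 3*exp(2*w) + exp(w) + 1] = (18*exp(2*w) - 12*exp(w) + 1)*exp(w)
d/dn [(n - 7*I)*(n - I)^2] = 3*(n - 5*I)*(n - I)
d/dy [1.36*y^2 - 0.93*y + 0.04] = 2.72*y - 0.93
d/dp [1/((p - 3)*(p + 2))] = (1 - 2*p)/(p^4 - 2*p^3 - 11*p^2 + 12*p + 36)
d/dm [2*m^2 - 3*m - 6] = 4*m - 3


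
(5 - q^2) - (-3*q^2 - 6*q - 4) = 2*q^2 + 6*q + 9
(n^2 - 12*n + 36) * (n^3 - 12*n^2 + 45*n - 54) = n^5 - 24*n^4 + 225*n^3 - 1026*n^2 + 2268*n - 1944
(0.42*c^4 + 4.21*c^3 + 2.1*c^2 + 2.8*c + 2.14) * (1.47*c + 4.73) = 0.6174*c^5 + 8.1753*c^4 + 23.0003*c^3 + 14.049*c^2 + 16.3898*c + 10.1222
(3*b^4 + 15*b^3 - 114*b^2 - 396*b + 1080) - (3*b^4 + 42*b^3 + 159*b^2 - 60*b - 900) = -27*b^3 - 273*b^2 - 336*b + 1980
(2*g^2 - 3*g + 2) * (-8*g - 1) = -16*g^3 + 22*g^2 - 13*g - 2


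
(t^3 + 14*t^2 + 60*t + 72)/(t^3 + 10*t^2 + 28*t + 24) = (t + 6)/(t + 2)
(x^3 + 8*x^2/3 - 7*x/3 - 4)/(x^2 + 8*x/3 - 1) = (3*x^2 - x - 4)/(3*x - 1)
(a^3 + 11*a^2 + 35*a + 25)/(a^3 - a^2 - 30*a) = (a^2 + 6*a + 5)/(a*(a - 6))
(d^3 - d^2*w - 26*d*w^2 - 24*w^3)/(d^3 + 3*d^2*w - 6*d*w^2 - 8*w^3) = (-d + 6*w)/(-d + 2*w)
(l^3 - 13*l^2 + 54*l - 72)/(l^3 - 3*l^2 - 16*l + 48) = (l - 6)/(l + 4)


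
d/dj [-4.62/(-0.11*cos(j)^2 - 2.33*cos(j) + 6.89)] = (1.0164*cos(j) + 10.7646)*sin(j)/(0.11*cos(j)^2 + 2.33*cos(j) - 6.89)^2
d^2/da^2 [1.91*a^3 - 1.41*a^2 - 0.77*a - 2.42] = 11.46*a - 2.82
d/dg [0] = 0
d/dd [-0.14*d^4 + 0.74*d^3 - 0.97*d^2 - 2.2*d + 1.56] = -0.56*d^3 + 2.22*d^2 - 1.94*d - 2.2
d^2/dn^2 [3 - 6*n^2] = -12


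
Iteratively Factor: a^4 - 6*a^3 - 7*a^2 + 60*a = (a)*(a^3 - 6*a^2 - 7*a + 60) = a*(a - 4)*(a^2 - 2*a - 15) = a*(a - 4)*(a + 3)*(a - 5)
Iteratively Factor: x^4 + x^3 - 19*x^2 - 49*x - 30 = (x + 1)*(x^3 - 19*x - 30) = (x - 5)*(x + 1)*(x^2 + 5*x + 6) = (x - 5)*(x + 1)*(x + 2)*(x + 3)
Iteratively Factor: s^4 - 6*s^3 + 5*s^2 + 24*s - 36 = (s + 2)*(s^3 - 8*s^2 + 21*s - 18) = (s - 3)*(s + 2)*(s^2 - 5*s + 6) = (s - 3)*(s - 2)*(s + 2)*(s - 3)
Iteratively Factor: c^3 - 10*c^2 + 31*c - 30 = (c - 3)*(c^2 - 7*c + 10) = (c - 3)*(c - 2)*(c - 5)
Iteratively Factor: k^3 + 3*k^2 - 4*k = (k - 1)*(k^2 + 4*k) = (k - 1)*(k + 4)*(k)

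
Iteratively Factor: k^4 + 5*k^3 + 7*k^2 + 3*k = (k + 1)*(k^3 + 4*k^2 + 3*k) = (k + 1)^2*(k^2 + 3*k) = k*(k + 1)^2*(k + 3)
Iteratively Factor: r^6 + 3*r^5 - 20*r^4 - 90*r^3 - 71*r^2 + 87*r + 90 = (r + 3)*(r^5 - 20*r^3 - 30*r^2 + 19*r + 30) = (r - 5)*(r + 3)*(r^4 + 5*r^3 + 5*r^2 - 5*r - 6) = (r - 5)*(r - 1)*(r + 3)*(r^3 + 6*r^2 + 11*r + 6) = (r - 5)*(r - 1)*(r + 1)*(r + 3)*(r^2 + 5*r + 6) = (r - 5)*(r - 1)*(r + 1)*(r + 3)^2*(r + 2)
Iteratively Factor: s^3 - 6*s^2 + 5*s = (s - 1)*(s^2 - 5*s) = (s - 5)*(s - 1)*(s)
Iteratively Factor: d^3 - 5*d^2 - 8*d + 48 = (d + 3)*(d^2 - 8*d + 16) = (d - 4)*(d + 3)*(d - 4)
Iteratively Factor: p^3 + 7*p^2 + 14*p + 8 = (p + 1)*(p^2 + 6*p + 8) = (p + 1)*(p + 4)*(p + 2)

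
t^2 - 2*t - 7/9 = (t - 7/3)*(t + 1/3)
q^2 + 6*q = q*(q + 6)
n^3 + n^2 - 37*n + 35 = (n - 5)*(n - 1)*(n + 7)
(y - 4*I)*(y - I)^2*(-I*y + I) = -I*y^4 - 6*y^3 + I*y^3 + 6*y^2 + 9*I*y^2 + 4*y - 9*I*y - 4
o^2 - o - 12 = (o - 4)*(o + 3)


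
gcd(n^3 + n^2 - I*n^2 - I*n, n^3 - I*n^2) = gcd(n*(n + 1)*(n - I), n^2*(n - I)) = n^2 - I*n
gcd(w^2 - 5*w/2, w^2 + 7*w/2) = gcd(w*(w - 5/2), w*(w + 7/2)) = w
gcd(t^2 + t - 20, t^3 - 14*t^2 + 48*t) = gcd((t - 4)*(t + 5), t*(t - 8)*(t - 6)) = 1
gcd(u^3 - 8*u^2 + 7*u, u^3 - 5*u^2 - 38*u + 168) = u - 7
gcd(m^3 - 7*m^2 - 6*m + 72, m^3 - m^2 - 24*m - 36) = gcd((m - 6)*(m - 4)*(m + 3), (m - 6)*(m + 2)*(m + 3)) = m^2 - 3*m - 18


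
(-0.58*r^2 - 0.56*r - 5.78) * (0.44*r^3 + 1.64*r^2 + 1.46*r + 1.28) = -0.2552*r^5 - 1.1976*r^4 - 4.3084*r^3 - 11.0392*r^2 - 9.1556*r - 7.3984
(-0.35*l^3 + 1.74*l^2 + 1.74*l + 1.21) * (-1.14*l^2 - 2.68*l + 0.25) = 0.399*l^5 - 1.0456*l^4 - 6.7343*l^3 - 5.6076*l^2 - 2.8078*l + 0.3025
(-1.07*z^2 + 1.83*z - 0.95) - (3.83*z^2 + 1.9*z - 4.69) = -4.9*z^2 - 0.0699999999999998*z + 3.74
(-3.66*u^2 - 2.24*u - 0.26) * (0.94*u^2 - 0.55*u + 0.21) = -3.4404*u^4 - 0.0925999999999996*u^3 + 0.219*u^2 - 0.3274*u - 0.0546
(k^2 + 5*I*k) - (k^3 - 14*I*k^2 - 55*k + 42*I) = -k^3 + k^2 + 14*I*k^2 + 55*k + 5*I*k - 42*I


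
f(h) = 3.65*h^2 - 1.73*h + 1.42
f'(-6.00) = -45.53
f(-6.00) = 143.20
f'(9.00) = 63.97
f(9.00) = 281.50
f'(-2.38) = -19.10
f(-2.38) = 26.21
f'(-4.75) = -36.40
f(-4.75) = 91.99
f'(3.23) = 21.85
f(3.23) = 33.91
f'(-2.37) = -19.03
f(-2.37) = 26.02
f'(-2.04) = -16.62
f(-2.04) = 20.14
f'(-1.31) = -11.29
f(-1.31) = 9.95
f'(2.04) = 13.16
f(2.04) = 13.08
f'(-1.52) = -12.83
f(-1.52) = 12.48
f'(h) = 7.3*h - 1.73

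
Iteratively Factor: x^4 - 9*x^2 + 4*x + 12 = (x + 1)*(x^3 - x^2 - 8*x + 12) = (x - 2)*(x + 1)*(x^2 + x - 6) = (x - 2)^2*(x + 1)*(x + 3)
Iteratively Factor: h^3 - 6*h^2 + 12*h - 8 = (h - 2)*(h^2 - 4*h + 4) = (h - 2)^2*(h - 2)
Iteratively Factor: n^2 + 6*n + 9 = (n + 3)*(n + 3)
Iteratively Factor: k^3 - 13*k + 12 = (k + 4)*(k^2 - 4*k + 3) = (k - 1)*(k + 4)*(k - 3)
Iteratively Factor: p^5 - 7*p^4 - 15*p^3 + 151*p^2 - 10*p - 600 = (p - 5)*(p^4 - 2*p^3 - 25*p^2 + 26*p + 120) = (p - 5)*(p - 3)*(p^3 + p^2 - 22*p - 40) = (p - 5)^2*(p - 3)*(p^2 + 6*p + 8) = (p - 5)^2*(p - 3)*(p + 2)*(p + 4)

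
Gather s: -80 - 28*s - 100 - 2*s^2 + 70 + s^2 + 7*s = -s^2 - 21*s - 110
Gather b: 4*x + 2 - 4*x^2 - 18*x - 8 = -4*x^2 - 14*x - 6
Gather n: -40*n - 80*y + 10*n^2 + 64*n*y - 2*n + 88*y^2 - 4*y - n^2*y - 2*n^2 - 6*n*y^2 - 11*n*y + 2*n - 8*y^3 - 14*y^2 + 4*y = n^2*(8 - y) + n*(-6*y^2 + 53*y - 40) - 8*y^3 + 74*y^2 - 80*y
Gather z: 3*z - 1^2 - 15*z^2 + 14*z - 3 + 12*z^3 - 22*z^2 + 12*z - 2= 12*z^3 - 37*z^2 + 29*z - 6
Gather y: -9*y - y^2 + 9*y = -y^2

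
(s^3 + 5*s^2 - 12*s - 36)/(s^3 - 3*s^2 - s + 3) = (s^2 + 8*s + 12)/(s^2 - 1)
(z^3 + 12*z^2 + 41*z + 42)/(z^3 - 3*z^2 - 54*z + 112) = (z^2 + 5*z + 6)/(z^2 - 10*z + 16)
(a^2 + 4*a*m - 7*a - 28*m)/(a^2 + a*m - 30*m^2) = (a^2 + 4*a*m - 7*a - 28*m)/(a^2 + a*m - 30*m^2)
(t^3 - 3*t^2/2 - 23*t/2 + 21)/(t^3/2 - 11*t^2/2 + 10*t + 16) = (2*t^3 - 3*t^2 - 23*t + 42)/(t^3 - 11*t^2 + 20*t + 32)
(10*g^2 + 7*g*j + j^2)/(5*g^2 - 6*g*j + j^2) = (10*g^2 + 7*g*j + j^2)/(5*g^2 - 6*g*j + j^2)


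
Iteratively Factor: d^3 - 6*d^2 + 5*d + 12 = (d - 4)*(d^2 - 2*d - 3) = (d - 4)*(d + 1)*(d - 3)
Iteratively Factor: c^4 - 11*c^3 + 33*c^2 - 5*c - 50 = (c + 1)*(c^3 - 12*c^2 + 45*c - 50) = (c - 2)*(c + 1)*(c^2 - 10*c + 25) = (c - 5)*(c - 2)*(c + 1)*(c - 5)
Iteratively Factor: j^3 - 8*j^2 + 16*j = (j - 4)*(j^2 - 4*j) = j*(j - 4)*(j - 4)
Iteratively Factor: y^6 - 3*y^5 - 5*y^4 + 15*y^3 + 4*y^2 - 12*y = (y + 2)*(y^5 - 5*y^4 + 5*y^3 + 5*y^2 - 6*y) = (y - 3)*(y + 2)*(y^4 - 2*y^3 - y^2 + 2*y) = y*(y - 3)*(y + 2)*(y^3 - 2*y^2 - y + 2) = y*(y - 3)*(y + 1)*(y + 2)*(y^2 - 3*y + 2) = y*(y - 3)*(y - 1)*(y + 1)*(y + 2)*(y - 2)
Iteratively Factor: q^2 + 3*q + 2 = (q + 1)*(q + 2)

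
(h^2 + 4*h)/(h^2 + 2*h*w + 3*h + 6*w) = h*(h + 4)/(h^2 + 2*h*w + 3*h + 6*w)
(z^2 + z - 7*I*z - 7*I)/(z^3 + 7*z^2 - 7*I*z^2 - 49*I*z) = (z + 1)/(z*(z + 7))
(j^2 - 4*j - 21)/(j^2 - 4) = (j^2 - 4*j - 21)/(j^2 - 4)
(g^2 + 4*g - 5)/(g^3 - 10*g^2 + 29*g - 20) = (g + 5)/(g^2 - 9*g + 20)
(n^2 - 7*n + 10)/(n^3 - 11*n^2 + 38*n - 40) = 1/(n - 4)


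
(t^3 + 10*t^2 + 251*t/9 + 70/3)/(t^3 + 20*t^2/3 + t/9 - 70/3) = (3*t + 5)/(3*t - 5)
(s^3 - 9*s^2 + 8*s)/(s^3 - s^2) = (s - 8)/s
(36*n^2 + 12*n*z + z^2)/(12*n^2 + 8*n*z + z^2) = (6*n + z)/(2*n + z)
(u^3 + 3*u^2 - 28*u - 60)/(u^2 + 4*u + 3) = (u^3 + 3*u^2 - 28*u - 60)/(u^2 + 4*u + 3)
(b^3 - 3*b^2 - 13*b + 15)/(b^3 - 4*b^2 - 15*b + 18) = (b - 5)/(b - 6)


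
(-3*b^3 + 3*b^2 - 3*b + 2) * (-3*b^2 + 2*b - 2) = 9*b^5 - 15*b^4 + 21*b^3 - 18*b^2 + 10*b - 4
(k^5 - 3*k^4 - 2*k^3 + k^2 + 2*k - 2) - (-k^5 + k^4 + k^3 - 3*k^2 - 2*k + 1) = 2*k^5 - 4*k^4 - 3*k^3 + 4*k^2 + 4*k - 3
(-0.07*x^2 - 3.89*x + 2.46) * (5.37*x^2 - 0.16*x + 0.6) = -0.3759*x^4 - 20.8781*x^3 + 13.7906*x^2 - 2.7276*x + 1.476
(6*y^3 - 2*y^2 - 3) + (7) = 6*y^3 - 2*y^2 + 4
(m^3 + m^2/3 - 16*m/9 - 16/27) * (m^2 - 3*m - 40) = m^5 - 8*m^4/3 - 385*m^3/9 - 232*m^2/27 + 656*m/9 + 640/27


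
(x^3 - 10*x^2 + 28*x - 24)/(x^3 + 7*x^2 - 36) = (x^2 - 8*x + 12)/(x^2 + 9*x + 18)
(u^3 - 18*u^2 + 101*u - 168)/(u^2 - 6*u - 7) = (u^2 - 11*u + 24)/(u + 1)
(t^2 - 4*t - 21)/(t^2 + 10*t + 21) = (t - 7)/(t + 7)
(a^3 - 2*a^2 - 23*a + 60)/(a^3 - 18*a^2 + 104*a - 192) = (a^2 + 2*a - 15)/(a^2 - 14*a + 48)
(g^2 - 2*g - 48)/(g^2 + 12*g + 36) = (g - 8)/(g + 6)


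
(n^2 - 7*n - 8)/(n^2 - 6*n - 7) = (n - 8)/(n - 7)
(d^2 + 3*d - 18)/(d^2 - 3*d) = (d + 6)/d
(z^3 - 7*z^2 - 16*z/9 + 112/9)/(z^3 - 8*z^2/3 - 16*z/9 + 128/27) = 3*(z - 7)/(3*z - 8)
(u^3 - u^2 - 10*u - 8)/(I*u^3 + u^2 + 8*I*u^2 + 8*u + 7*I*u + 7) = I*(-u^2 + 2*u + 8)/(u^2 + u*(7 - I) - 7*I)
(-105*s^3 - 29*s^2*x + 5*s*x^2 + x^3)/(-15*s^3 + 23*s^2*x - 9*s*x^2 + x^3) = (21*s^2 + 10*s*x + x^2)/(3*s^2 - 4*s*x + x^2)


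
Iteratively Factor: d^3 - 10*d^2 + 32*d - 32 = (d - 2)*(d^2 - 8*d + 16) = (d - 4)*(d - 2)*(d - 4)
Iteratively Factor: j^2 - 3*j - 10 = (j + 2)*(j - 5)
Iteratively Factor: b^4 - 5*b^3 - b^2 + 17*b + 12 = (b + 1)*(b^3 - 6*b^2 + 5*b + 12) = (b - 3)*(b + 1)*(b^2 - 3*b - 4) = (b - 4)*(b - 3)*(b + 1)*(b + 1)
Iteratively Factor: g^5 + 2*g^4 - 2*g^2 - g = (g + 1)*(g^4 + g^3 - g^2 - g) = (g + 1)^2*(g^3 - g) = g*(g + 1)^2*(g^2 - 1) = g*(g - 1)*(g + 1)^2*(g + 1)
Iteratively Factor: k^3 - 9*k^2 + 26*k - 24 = (k - 2)*(k^2 - 7*k + 12) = (k - 4)*(k - 2)*(k - 3)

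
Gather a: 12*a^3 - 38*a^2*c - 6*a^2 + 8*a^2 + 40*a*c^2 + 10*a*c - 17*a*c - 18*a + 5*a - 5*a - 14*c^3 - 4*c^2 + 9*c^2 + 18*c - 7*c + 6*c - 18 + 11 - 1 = 12*a^3 + a^2*(2 - 38*c) + a*(40*c^2 - 7*c - 18) - 14*c^3 + 5*c^2 + 17*c - 8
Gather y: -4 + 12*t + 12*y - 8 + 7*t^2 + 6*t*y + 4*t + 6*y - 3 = 7*t^2 + 16*t + y*(6*t + 18) - 15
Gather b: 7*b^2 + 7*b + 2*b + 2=7*b^2 + 9*b + 2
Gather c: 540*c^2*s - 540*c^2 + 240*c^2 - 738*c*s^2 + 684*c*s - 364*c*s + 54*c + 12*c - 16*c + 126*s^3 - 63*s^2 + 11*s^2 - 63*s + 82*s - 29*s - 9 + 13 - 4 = c^2*(540*s - 300) + c*(-738*s^2 + 320*s + 50) + 126*s^3 - 52*s^2 - 10*s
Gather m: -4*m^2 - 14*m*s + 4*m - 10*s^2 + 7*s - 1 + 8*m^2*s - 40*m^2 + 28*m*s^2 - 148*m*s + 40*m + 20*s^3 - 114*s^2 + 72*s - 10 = m^2*(8*s - 44) + m*(28*s^2 - 162*s + 44) + 20*s^3 - 124*s^2 + 79*s - 11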